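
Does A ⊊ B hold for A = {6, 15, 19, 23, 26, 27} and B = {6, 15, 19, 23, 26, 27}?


A ⊂ B requires: A ⊆ B AND A ≠ B.
A ⊆ B? Yes
A = B? Yes
A = B, so A is not a PROPER subset.

No, A is not a proper subset of B


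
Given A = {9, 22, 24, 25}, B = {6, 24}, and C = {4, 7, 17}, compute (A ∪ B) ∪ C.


A ∪ B = {6, 9, 22, 24, 25}
(A ∪ B) ∪ C = {4, 6, 7, 9, 17, 22, 24, 25}

A ∪ B ∪ C = {4, 6, 7, 9, 17, 22, 24, 25}


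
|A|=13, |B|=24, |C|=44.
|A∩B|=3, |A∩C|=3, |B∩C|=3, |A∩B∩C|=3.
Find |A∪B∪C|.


|A∪B∪C| = |A|+|B|+|C| - |A∩B|-|A∩C|-|B∩C| + |A∩B∩C|
= 13+24+44 - 3-3-3 + 3
= 81 - 9 + 3
= 75

|A ∪ B ∪ C| = 75


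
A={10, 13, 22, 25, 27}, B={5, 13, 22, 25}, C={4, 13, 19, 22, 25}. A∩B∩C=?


A ∩ B = {13, 22, 25}
(A ∩ B) ∩ C = {13, 22, 25}

A ∩ B ∩ C = {13, 22, 25}


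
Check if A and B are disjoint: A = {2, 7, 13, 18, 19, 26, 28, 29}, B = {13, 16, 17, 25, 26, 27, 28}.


Disjoint means A ∩ B = ∅.
A ∩ B = {13, 26, 28}
A ∩ B ≠ ∅, so A and B are NOT disjoint.

No, A and B are not disjoint (A ∩ B = {13, 26, 28})


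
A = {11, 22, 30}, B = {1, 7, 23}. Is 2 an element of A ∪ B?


A = {11, 22, 30}, B = {1, 7, 23}
A ∪ B = all elements in A or B
A ∪ B = {1, 7, 11, 22, 23, 30}
Checking if 2 ∈ A ∪ B
2 is not in A ∪ B → False

2 ∉ A ∪ B


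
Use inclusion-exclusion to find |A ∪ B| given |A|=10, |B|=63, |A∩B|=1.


|A ∪ B| = |A| + |B| - |A ∩ B|
= 10 + 63 - 1
= 72

|A ∪ B| = 72


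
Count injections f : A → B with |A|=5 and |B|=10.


An injection sends each of |A| = 5 inputs to a distinct output in B.
# injections = |B|·(|B|-1)·…·(|B|-|A|+1) = 10! / (10 - 5)!
= 10 × 9 × 8 × 7 × 6
= 30240

Number of injections = 30240


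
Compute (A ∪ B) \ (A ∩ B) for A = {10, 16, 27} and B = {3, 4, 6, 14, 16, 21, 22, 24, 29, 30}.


A △ B = (A \ B) ∪ (B \ A) = elements in exactly one of A or B
A \ B = {10, 27}
B \ A = {3, 4, 6, 14, 21, 22, 24, 29, 30}
A △ B = {3, 4, 6, 10, 14, 21, 22, 24, 27, 29, 30}

A △ B = {3, 4, 6, 10, 14, 21, 22, 24, 27, 29, 30}


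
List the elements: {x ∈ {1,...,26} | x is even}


Checking each candidate:
Condition: even numbers in {1,...,26}
Result = {2, 4, 6, 8, 10, 12, 14, 16, 18, 20, 22, 24, 26}

{2, 4, 6, 8, 10, 12, 14, 16, 18, 20, 22, 24, 26}


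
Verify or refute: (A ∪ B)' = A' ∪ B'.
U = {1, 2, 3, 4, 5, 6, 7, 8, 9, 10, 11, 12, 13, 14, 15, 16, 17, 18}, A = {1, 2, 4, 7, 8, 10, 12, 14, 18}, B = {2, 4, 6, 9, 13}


LHS: A ∪ B = {1, 2, 4, 6, 7, 8, 9, 10, 12, 13, 14, 18}
(A ∪ B)' = U \ (A ∪ B) = {3, 5, 11, 15, 16, 17}
A' = {3, 5, 6, 9, 11, 13, 15, 16, 17}, B' = {1, 3, 5, 7, 8, 10, 11, 12, 14, 15, 16, 17, 18}
Claimed RHS: A' ∪ B' = {1, 3, 5, 6, 7, 8, 9, 10, 11, 12, 13, 14, 15, 16, 17, 18}
Identity is INVALID: LHS = {3, 5, 11, 15, 16, 17} but the RHS claimed here equals {1, 3, 5, 6, 7, 8, 9, 10, 11, 12, 13, 14, 15, 16, 17, 18}. The correct form is (A ∪ B)' = A' ∩ B'.

Identity is invalid: (A ∪ B)' = {3, 5, 11, 15, 16, 17} but A' ∪ B' = {1, 3, 5, 6, 7, 8, 9, 10, 11, 12, 13, 14, 15, 16, 17, 18}. The correct De Morgan law is (A ∪ B)' = A' ∩ B'.


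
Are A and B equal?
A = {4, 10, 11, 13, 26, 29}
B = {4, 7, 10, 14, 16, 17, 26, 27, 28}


Two sets are equal iff they have exactly the same elements.
A = {4, 10, 11, 13, 26, 29}
B = {4, 7, 10, 14, 16, 17, 26, 27, 28}
Differences: {7, 11, 13, 14, 16, 17, 27, 28, 29}
A ≠ B

No, A ≠ B


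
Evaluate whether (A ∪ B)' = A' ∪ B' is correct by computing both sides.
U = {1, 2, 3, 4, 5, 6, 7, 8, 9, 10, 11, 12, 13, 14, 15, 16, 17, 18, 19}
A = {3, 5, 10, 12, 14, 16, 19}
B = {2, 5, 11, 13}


LHS: A ∪ B = {2, 3, 5, 10, 11, 12, 13, 14, 16, 19}
(A ∪ B)' = U \ (A ∪ B) = {1, 4, 6, 7, 8, 9, 15, 17, 18}
A' = {1, 2, 4, 6, 7, 8, 9, 11, 13, 15, 17, 18}, B' = {1, 3, 4, 6, 7, 8, 9, 10, 12, 14, 15, 16, 17, 18, 19}
Claimed RHS: A' ∪ B' = {1, 2, 3, 4, 6, 7, 8, 9, 10, 11, 12, 13, 14, 15, 16, 17, 18, 19}
Identity is INVALID: LHS = {1, 4, 6, 7, 8, 9, 15, 17, 18} but the RHS claimed here equals {1, 2, 3, 4, 6, 7, 8, 9, 10, 11, 12, 13, 14, 15, 16, 17, 18, 19}. The correct form is (A ∪ B)' = A' ∩ B'.

Identity is invalid: (A ∪ B)' = {1, 4, 6, 7, 8, 9, 15, 17, 18} but A' ∪ B' = {1, 2, 3, 4, 6, 7, 8, 9, 10, 11, 12, 13, 14, 15, 16, 17, 18, 19}. The correct De Morgan law is (A ∪ B)' = A' ∩ B'.


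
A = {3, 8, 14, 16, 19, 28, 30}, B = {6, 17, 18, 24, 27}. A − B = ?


A \ B = elements in A but not in B
A = {3, 8, 14, 16, 19, 28, 30}
B = {6, 17, 18, 24, 27}
Remove from A any elements in B
A \ B = {3, 8, 14, 16, 19, 28, 30}

A \ B = {3, 8, 14, 16, 19, 28, 30}


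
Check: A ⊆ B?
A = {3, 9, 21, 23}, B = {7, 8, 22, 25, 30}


A ⊆ B means every element of A is in B.
Elements in A not in B: {3, 9, 21, 23}
So A ⊄ B.

No, A ⊄ B


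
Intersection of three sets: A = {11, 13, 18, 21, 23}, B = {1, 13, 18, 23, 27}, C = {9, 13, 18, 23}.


A ∩ B = {13, 18, 23}
(A ∩ B) ∩ C = {13, 18, 23}

A ∩ B ∩ C = {13, 18, 23}


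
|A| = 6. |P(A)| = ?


Number of subsets = 2^n
= 2^6
= 64

|P(A)| = 64


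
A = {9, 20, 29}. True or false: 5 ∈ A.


A = {9, 20, 29}
Checking if 5 is in A
5 is not in A → False

5 ∉ A


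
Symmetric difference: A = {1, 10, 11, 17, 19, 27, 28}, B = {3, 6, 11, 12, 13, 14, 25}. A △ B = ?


A △ B = (A \ B) ∪ (B \ A) = elements in exactly one of A or B
A \ B = {1, 10, 17, 19, 27, 28}
B \ A = {3, 6, 12, 13, 14, 25}
A △ B = {1, 3, 6, 10, 12, 13, 14, 17, 19, 25, 27, 28}

A △ B = {1, 3, 6, 10, 12, 13, 14, 17, 19, 25, 27, 28}


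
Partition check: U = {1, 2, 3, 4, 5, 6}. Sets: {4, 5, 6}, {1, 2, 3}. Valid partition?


A partition requires: (1) non-empty parts, (2) pairwise disjoint, (3) union = U
Parts: {4, 5, 6}, {1, 2, 3}
Union of parts: {1, 2, 3, 4, 5, 6}
U = {1, 2, 3, 4, 5, 6}
All non-empty? True
Pairwise disjoint? True
Covers U? True

Yes, valid partition


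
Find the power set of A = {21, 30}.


|A| = 2, so |P(A)| = 2^2 = 4
Enumerate subsets by cardinality (0 to 2):
∅, {21}, {30}, {21, 30}

P(A) has 4 subsets: ∅, {21}, {30}, {21, 30}


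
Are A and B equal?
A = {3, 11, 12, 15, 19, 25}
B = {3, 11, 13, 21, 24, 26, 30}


Two sets are equal iff they have exactly the same elements.
A = {3, 11, 12, 15, 19, 25}
B = {3, 11, 13, 21, 24, 26, 30}
Differences: {12, 13, 15, 19, 21, 24, 25, 26, 30}
A ≠ B

No, A ≠ B


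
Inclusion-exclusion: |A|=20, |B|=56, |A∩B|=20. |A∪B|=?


|A ∪ B| = |A| + |B| - |A ∩ B|
= 20 + 56 - 20
= 56

|A ∪ B| = 56


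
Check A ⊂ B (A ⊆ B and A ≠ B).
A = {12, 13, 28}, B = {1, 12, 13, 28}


A ⊂ B requires: A ⊆ B AND A ≠ B.
A ⊆ B? Yes
A = B? No
A ⊂ B: Yes (A is a proper subset of B)

Yes, A ⊂ B


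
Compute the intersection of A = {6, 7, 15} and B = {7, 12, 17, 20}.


A ∩ B = elements in both A and B
A = {6, 7, 15}
B = {7, 12, 17, 20}
A ∩ B = {7}

A ∩ B = {7}


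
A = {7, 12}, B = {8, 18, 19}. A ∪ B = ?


A ∪ B = all elements in A or B (or both)
A = {7, 12}
B = {8, 18, 19}
A ∪ B = {7, 8, 12, 18, 19}

A ∪ B = {7, 8, 12, 18, 19}


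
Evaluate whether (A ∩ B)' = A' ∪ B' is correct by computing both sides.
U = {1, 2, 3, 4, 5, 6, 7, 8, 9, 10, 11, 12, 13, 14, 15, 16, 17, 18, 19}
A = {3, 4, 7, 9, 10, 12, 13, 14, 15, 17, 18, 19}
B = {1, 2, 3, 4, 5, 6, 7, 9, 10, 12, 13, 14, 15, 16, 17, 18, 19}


LHS: A ∩ B = {3, 4, 7, 9, 10, 12, 13, 14, 15, 17, 18, 19}
(A ∩ B)' = U \ (A ∩ B) = {1, 2, 5, 6, 8, 11, 16}
A' = {1, 2, 5, 6, 8, 11, 16}, B' = {8, 11}
Claimed RHS: A' ∪ B' = {1, 2, 5, 6, 8, 11, 16}
Identity is VALID: LHS = RHS = {1, 2, 5, 6, 8, 11, 16} ✓

Identity is valid. (A ∩ B)' = A' ∪ B' = {1, 2, 5, 6, 8, 11, 16}


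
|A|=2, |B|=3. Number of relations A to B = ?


A relation from A to B is any subset of A × B.
|A × B| = 2 × 3 = 6
# relations = 2^|A × B| = 2^6 = 64

Number of relations = 64


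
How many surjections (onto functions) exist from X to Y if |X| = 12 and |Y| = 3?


n = |X| = 12, k = |Y| = 3. Surjections via inclusion-exclusion:
S(n,k) = Σ(-1)^i × C(k,i) × (k-i)^n, i=0 to k
i=0: (-1)^0×C(3,0)×3^12 = 531441
i=1: (-1)^1×C(3,1)×2^12 = -12288
i=2: (-1)^2×C(3,2)×1^12 = 3
i=3: (-1)^3×C(3,3)×0^12 = 0
Total = 519156

Number of surjections = 519156


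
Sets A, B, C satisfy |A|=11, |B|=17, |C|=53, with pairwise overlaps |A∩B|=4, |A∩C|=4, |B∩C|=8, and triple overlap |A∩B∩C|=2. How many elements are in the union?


|A∪B∪C| = |A|+|B|+|C| - |A∩B|-|A∩C|-|B∩C| + |A∩B∩C|
= 11+17+53 - 4-4-8 + 2
= 81 - 16 + 2
= 67

|A ∪ B ∪ C| = 67


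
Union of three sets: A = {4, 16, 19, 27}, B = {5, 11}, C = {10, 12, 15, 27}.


A ∪ B = {4, 5, 11, 16, 19, 27}
(A ∪ B) ∪ C = {4, 5, 10, 11, 12, 15, 16, 19, 27}

A ∪ B ∪ C = {4, 5, 10, 11, 12, 15, 16, 19, 27}


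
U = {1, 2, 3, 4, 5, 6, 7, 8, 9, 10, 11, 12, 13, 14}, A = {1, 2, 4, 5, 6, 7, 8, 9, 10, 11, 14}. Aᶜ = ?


Aᶜ = U \ A = elements in U but not in A
U = {1, 2, 3, 4, 5, 6, 7, 8, 9, 10, 11, 12, 13, 14}
A = {1, 2, 4, 5, 6, 7, 8, 9, 10, 11, 14}
Aᶜ = {3, 12, 13}

Aᶜ = {3, 12, 13}


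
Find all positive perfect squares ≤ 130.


Checking each candidate:
Condition: positive perfect squares ≤ 130
Result = {1, 4, 9, 16, 25, 36, 49, 64, 81, 100, 121}

{1, 4, 9, 16, 25, 36, 49, 64, 81, 100, 121}


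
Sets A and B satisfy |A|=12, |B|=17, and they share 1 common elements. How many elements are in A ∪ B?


|A ∪ B| = |A| + |B| - |A ∩ B|
= 12 + 17 - 1
= 28

|A ∪ B| = 28


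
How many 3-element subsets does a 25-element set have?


C(n,k) = n! / (k!(n-k)!)
C(25,3) = 25! / (3!22!)
= 2300

C(25,3) = 2300


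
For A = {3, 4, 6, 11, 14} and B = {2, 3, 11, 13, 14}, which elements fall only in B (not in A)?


A = {3, 4, 6, 11, 14}
B = {2, 3, 11, 13, 14}
Region: only in B (not in A)
Elements: {2, 13}

Elements only in B (not in A): {2, 13}


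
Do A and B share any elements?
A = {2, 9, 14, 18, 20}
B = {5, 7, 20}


Disjoint means A ∩ B = ∅.
A ∩ B = {20}
A ∩ B ≠ ∅, so A and B are NOT disjoint.

Yes — A and B share the element(s) of A ∩ B = {20}, so they are not disjoint


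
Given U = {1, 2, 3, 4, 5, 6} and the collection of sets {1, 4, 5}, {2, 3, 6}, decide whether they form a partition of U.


A partition requires: (1) non-empty parts, (2) pairwise disjoint, (3) union = U
Parts: {1, 4, 5}, {2, 3, 6}
Union of parts: {1, 2, 3, 4, 5, 6}
U = {1, 2, 3, 4, 5, 6}
All non-empty? True
Pairwise disjoint? True
Covers U? True

Yes, valid partition


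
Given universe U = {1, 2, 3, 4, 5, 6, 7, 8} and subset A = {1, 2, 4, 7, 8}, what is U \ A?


Aᶜ = U \ A = elements in U but not in A
U = {1, 2, 3, 4, 5, 6, 7, 8}
A = {1, 2, 4, 7, 8}
Aᶜ = {3, 5, 6}

Aᶜ = {3, 5, 6}


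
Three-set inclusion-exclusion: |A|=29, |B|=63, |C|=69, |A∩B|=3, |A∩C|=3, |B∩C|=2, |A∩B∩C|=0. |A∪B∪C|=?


|A∪B∪C| = |A|+|B|+|C| - |A∩B|-|A∩C|-|B∩C| + |A∩B∩C|
= 29+63+69 - 3-3-2 + 0
= 161 - 8 + 0
= 153

|A ∪ B ∪ C| = 153


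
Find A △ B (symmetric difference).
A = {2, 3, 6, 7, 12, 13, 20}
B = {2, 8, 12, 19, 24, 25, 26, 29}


A △ B = (A \ B) ∪ (B \ A) = elements in exactly one of A or B
A \ B = {3, 6, 7, 13, 20}
B \ A = {8, 19, 24, 25, 26, 29}
A △ B = {3, 6, 7, 8, 13, 19, 20, 24, 25, 26, 29}

A △ B = {3, 6, 7, 8, 13, 19, 20, 24, 25, 26, 29}


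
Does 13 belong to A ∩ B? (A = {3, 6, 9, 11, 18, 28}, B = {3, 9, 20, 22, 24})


A = {3, 6, 9, 11, 18, 28}, B = {3, 9, 20, 22, 24}
A ∩ B = elements in both A and B
A ∩ B = {3, 9}
Checking if 13 ∈ A ∩ B
13 is not in A ∩ B → False

13 ∉ A ∩ B


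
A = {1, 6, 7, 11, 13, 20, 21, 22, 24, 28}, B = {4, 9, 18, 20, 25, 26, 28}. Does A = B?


Two sets are equal iff they have exactly the same elements.
A = {1, 6, 7, 11, 13, 20, 21, 22, 24, 28}
B = {4, 9, 18, 20, 25, 26, 28}
Differences: {1, 4, 6, 7, 9, 11, 13, 18, 21, 22, 24, 25, 26}
A ≠ B

No, A ≠ B


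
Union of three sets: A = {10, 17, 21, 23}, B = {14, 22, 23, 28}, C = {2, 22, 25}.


A ∪ B = {10, 14, 17, 21, 22, 23, 28}
(A ∪ B) ∪ C = {2, 10, 14, 17, 21, 22, 23, 25, 28}

A ∪ B ∪ C = {2, 10, 14, 17, 21, 22, 23, 25, 28}


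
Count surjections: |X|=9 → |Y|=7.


n = |X| = 9, k = |Y| = 7. Surjections via inclusion-exclusion:
S(n,k) = Σ(-1)^i × C(k,i) × (k-i)^n, i=0 to k
i=0: (-1)^0×C(7,0)×7^9 = 40353607
i=1: (-1)^1×C(7,1)×6^9 = -70543872
i=2: (-1)^2×C(7,2)×5^9 = 41015625
i=3: (-1)^3×C(7,3)×4^9 = -9175040
i=4: (-1)^4×C(7,4)×3^9 = 688905
i=5: (-1)^5×C(7,5)×2^9 = -10752
i=6: (-1)^6×C(7,6)×1^9 = 7
i=7: (-1)^7×C(7,7)×0^9 = 0
Total = 2328480

Number of surjections = 2328480


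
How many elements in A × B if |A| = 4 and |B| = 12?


|A × B| = |A| × |B|
= 4 × 12
= 48

|A × B| = 48


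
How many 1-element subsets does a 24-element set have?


C(n,k) = n! / (k!(n-k)!)
C(24,1) = 24! / (1!23!)
= 24

C(24,1) = 24


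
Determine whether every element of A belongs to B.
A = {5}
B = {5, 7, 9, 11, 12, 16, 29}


A ⊆ B means every element of A is in B.
All elements of A are in B.
So A ⊆ B.

Yes, A ⊆ B


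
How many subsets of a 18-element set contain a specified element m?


Subsets of A containing m correspond to subsets of A \ {m}, which has 17 elements.
Count = 2^(n-1) = 2^17
= 131072

Number of subsets containing m = 131072


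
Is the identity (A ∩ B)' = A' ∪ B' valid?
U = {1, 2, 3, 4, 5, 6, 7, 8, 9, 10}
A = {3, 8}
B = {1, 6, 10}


LHS: A ∩ B = ∅
(A ∩ B)' = U \ (A ∩ B) = {1, 2, 3, 4, 5, 6, 7, 8, 9, 10}
A' = {1, 2, 4, 5, 6, 7, 9, 10}, B' = {2, 3, 4, 5, 7, 8, 9}
Claimed RHS: A' ∪ B' = {1, 2, 3, 4, 5, 6, 7, 8, 9, 10}
Identity is VALID: LHS = RHS = {1, 2, 3, 4, 5, 6, 7, 8, 9, 10} ✓

Identity is valid. (A ∩ B)' = A' ∪ B' = {1, 2, 3, 4, 5, 6, 7, 8, 9, 10}


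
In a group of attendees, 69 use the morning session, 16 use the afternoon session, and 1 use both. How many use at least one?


|A ∪ B| = |A| + |B| - |A ∩ B|
= 69 + 16 - 1
= 84

|A ∪ B| = 84


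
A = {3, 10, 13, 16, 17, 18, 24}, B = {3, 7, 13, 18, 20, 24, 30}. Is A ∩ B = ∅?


Disjoint means A ∩ B = ∅.
A ∩ B = {3, 13, 18, 24}
A ∩ B ≠ ∅, so A and B are NOT disjoint.

No, A and B are not disjoint (A ∩ B = {3, 13, 18, 24})


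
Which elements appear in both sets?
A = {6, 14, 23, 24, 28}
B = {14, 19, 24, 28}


A ∩ B = elements in both A and B
A = {6, 14, 23, 24, 28}
B = {14, 19, 24, 28}
A ∩ B = {14, 24, 28}

A ∩ B = {14, 24, 28}


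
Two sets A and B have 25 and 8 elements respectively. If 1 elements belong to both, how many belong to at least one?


|A ∪ B| = |A| + |B| - |A ∩ B|
= 25 + 8 - 1
= 32

|A ∪ B| = 32


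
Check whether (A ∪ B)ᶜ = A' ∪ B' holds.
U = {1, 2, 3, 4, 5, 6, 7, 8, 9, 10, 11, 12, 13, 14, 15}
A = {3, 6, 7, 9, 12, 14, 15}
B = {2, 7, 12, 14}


LHS: A ∪ B = {2, 3, 6, 7, 9, 12, 14, 15}
(A ∪ B)' = U \ (A ∪ B) = {1, 4, 5, 8, 10, 11, 13}
A' = {1, 2, 4, 5, 8, 10, 11, 13}, B' = {1, 3, 4, 5, 6, 8, 9, 10, 11, 13, 15}
Claimed RHS: A' ∪ B' = {1, 2, 3, 4, 5, 6, 8, 9, 10, 11, 13, 15}
Identity is INVALID: LHS = {1, 4, 5, 8, 10, 11, 13} but the RHS claimed here equals {1, 2, 3, 4, 5, 6, 8, 9, 10, 11, 13, 15}. The correct form is (A ∪ B)' = A' ∩ B'.

Identity is invalid: (A ∪ B)' = {1, 4, 5, 8, 10, 11, 13} but A' ∪ B' = {1, 2, 3, 4, 5, 6, 8, 9, 10, 11, 13, 15}. The correct De Morgan law is (A ∪ B)' = A' ∩ B'.


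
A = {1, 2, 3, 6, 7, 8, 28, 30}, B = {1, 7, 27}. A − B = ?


A \ B = elements in A but not in B
A = {1, 2, 3, 6, 7, 8, 28, 30}
B = {1, 7, 27}
Remove from A any elements in B
A \ B = {2, 3, 6, 8, 28, 30}

A \ B = {2, 3, 6, 8, 28, 30}


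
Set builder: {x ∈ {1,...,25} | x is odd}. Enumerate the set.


Checking each candidate:
Condition: odd numbers in {1,...,25}
Result = {1, 3, 5, 7, 9, 11, 13, 15, 17, 19, 21, 23, 25}

{1, 3, 5, 7, 9, 11, 13, 15, 17, 19, 21, 23, 25}


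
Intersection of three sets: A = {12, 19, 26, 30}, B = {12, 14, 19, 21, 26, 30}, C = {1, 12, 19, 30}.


A ∩ B = {12, 19, 26, 30}
(A ∩ B) ∩ C = {12, 19, 30}

A ∩ B ∩ C = {12, 19, 30}


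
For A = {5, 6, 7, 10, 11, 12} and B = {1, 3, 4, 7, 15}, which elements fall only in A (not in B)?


A = {5, 6, 7, 10, 11, 12}
B = {1, 3, 4, 7, 15}
Region: only in A (not in B)
Elements: {5, 6, 10, 11, 12}

Elements only in A (not in B): {5, 6, 10, 11, 12}


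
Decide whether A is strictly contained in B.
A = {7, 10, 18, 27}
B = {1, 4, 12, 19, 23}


A ⊂ B requires: A ⊆ B AND A ≠ B.
A ⊆ B? No
A ⊄ B, so A is not a proper subset.

No, A is not a proper subset of B


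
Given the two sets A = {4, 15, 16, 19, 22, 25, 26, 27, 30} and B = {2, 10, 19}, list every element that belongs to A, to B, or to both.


A ∪ B = all elements in A or B (or both)
A = {4, 15, 16, 19, 22, 25, 26, 27, 30}
B = {2, 10, 19}
A ∪ B = {2, 4, 10, 15, 16, 19, 22, 25, 26, 27, 30}

A ∪ B = {2, 4, 10, 15, 16, 19, 22, 25, 26, 27, 30}


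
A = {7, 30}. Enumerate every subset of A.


|A| = 2, so |P(A)| = 2^2 = 4
Enumerate subsets by cardinality (0 to 2):
∅, {7}, {30}, {7, 30}

P(A) has 4 subsets: ∅, {7}, {30}, {7, 30}


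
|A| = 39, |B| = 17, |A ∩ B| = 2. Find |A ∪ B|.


|A ∪ B| = |A| + |B| - |A ∩ B|
= 39 + 17 - 2
= 54

|A ∪ B| = 54


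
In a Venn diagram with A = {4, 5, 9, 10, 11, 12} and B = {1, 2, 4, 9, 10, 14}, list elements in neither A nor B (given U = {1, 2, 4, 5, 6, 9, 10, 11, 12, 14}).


A = {4, 5, 9, 10, 11, 12}
B = {1, 2, 4, 9, 10, 14}
Region: in neither A nor B (given U = {1, 2, 4, 5, 6, 9, 10, 11, 12, 14})
Elements: {6}

Elements in neither A nor B (given U = {1, 2, 4, 5, 6, 9, 10, 11, 12, 14}): {6}


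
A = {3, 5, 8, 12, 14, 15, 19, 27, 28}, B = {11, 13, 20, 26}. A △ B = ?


A △ B = (A \ B) ∪ (B \ A) = elements in exactly one of A or B
A \ B = {3, 5, 8, 12, 14, 15, 19, 27, 28}
B \ A = {11, 13, 20, 26}
A △ B = {3, 5, 8, 11, 12, 13, 14, 15, 19, 20, 26, 27, 28}

A △ B = {3, 5, 8, 11, 12, 13, 14, 15, 19, 20, 26, 27, 28}


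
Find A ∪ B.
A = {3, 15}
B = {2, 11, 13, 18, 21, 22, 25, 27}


A ∪ B = all elements in A or B (or both)
A = {3, 15}
B = {2, 11, 13, 18, 21, 22, 25, 27}
A ∪ B = {2, 3, 11, 13, 15, 18, 21, 22, 25, 27}

A ∪ B = {2, 3, 11, 13, 15, 18, 21, 22, 25, 27}


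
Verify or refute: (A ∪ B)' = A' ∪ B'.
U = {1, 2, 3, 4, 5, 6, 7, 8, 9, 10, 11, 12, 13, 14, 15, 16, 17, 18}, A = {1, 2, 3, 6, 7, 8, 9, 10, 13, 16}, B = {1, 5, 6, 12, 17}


LHS: A ∪ B = {1, 2, 3, 5, 6, 7, 8, 9, 10, 12, 13, 16, 17}
(A ∪ B)' = U \ (A ∪ B) = {4, 11, 14, 15, 18}
A' = {4, 5, 11, 12, 14, 15, 17, 18}, B' = {2, 3, 4, 7, 8, 9, 10, 11, 13, 14, 15, 16, 18}
Claimed RHS: A' ∪ B' = {2, 3, 4, 5, 7, 8, 9, 10, 11, 12, 13, 14, 15, 16, 17, 18}
Identity is INVALID: LHS = {4, 11, 14, 15, 18} but the RHS claimed here equals {2, 3, 4, 5, 7, 8, 9, 10, 11, 12, 13, 14, 15, 16, 17, 18}. The correct form is (A ∪ B)' = A' ∩ B'.

Identity is invalid: (A ∪ B)' = {4, 11, 14, 15, 18} but A' ∪ B' = {2, 3, 4, 5, 7, 8, 9, 10, 11, 12, 13, 14, 15, 16, 17, 18}. The correct De Morgan law is (A ∪ B)' = A' ∩ B'.


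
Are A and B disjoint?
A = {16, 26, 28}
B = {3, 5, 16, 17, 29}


Disjoint means A ∩ B = ∅.
A ∩ B = {16}
A ∩ B ≠ ∅, so A and B are NOT disjoint.

No, A and B are not disjoint (A ∩ B = {16})


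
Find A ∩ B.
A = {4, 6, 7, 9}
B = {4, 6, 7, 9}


A ∩ B = elements in both A and B
A = {4, 6, 7, 9}
B = {4, 6, 7, 9}
A ∩ B = {4, 6, 7, 9}

A ∩ B = {4, 6, 7, 9}


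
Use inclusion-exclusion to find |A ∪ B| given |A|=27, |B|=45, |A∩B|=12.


|A ∪ B| = |A| + |B| - |A ∩ B|
= 27 + 45 - 12
= 60

|A ∪ B| = 60


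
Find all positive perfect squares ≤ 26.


Checking each candidate:
Condition: positive perfect squares ≤ 26
Result = {1, 4, 9, 16, 25}

{1, 4, 9, 16, 25}


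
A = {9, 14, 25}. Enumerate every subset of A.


|A| = 3, so |P(A)| = 2^3 = 8
Enumerate subsets by cardinality (0 to 3):
∅, {9}, {14}, {25}, {9, 14}, {9, 25}, {14, 25}, {9, 14, 25}

P(A) has 8 subsets: ∅, {9}, {14}, {25}, {9, 14}, {9, 25}, {14, 25}, {9, 14, 25}


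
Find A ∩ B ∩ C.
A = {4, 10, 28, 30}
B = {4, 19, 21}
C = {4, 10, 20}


A ∩ B = {4}
(A ∩ B) ∩ C = {4}

A ∩ B ∩ C = {4}


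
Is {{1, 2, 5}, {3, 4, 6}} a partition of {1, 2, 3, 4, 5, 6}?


A partition requires: (1) non-empty parts, (2) pairwise disjoint, (3) union = U
Parts: {1, 2, 5}, {3, 4, 6}
Union of parts: {1, 2, 3, 4, 5, 6}
U = {1, 2, 3, 4, 5, 6}
All non-empty? True
Pairwise disjoint? True
Covers U? True

Yes, valid partition


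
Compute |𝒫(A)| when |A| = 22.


Number of subsets = 2^n
= 2^22
= 4194304

|P(A)| = 4194304


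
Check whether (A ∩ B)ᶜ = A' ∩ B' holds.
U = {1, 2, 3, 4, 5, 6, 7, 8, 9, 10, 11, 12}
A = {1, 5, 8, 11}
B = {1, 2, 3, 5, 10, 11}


LHS: A ∩ B = {1, 5, 11}
(A ∩ B)' = U \ (A ∩ B) = {2, 3, 4, 6, 7, 8, 9, 10, 12}
A' = {2, 3, 4, 6, 7, 9, 10, 12}, B' = {4, 6, 7, 8, 9, 12}
Claimed RHS: A' ∩ B' = {4, 6, 7, 9, 12}
Identity is INVALID: LHS = {2, 3, 4, 6, 7, 8, 9, 10, 12} but the RHS claimed here equals {4, 6, 7, 9, 12}. The correct form is (A ∩ B)' = A' ∪ B'.

Identity is invalid: (A ∩ B)' = {2, 3, 4, 6, 7, 8, 9, 10, 12} but A' ∩ B' = {4, 6, 7, 9, 12}. The correct De Morgan law is (A ∩ B)' = A' ∪ B'.


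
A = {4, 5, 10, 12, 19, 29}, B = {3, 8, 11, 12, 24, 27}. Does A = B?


Two sets are equal iff they have exactly the same elements.
A = {4, 5, 10, 12, 19, 29}
B = {3, 8, 11, 12, 24, 27}
Differences: {3, 4, 5, 8, 10, 11, 19, 24, 27, 29}
A ≠ B

No, A ≠ B


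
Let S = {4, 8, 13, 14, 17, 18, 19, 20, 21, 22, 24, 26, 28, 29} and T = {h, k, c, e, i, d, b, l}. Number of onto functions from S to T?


n = |S| = 14, k = |T| = 8. Surjections via inclusion-exclusion:
S(n,k) = Σ(-1)^i × C(k,i) × (k-i)^n, i=0 to k
i=0: (-1)^0×C(8,0)×8^14 = 4398046511104
i=1: (-1)^1×C(8,1)×7^14 = -5425784582792
i=2: (-1)^2×C(8,2)×6^14 = 2194196594688
i=3: (-1)^3×C(8,3)×5^14 = -341796875000
i=4: (-1)^4×C(8,4)×4^14 = 18790481920
i=5: (-1)^5×C(8,5)×3^14 = -267846264
i=6: (-1)^6×C(8,6)×2^14 = 458752
i=7: (-1)^7×C(8,7)×1^14 = -8
i=8: (-1)^8×C(8,8)×0^14 = 0
Total = 843184742400

Number of surjections = 843184742400


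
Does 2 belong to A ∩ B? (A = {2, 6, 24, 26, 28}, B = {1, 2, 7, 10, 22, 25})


A = {2, 6, 24, 26, 28}, B = {1, 2, 7, 10, 22, 25}
A ∩ B = elements in both A and B
A ∩ B = {2}
Checking if 2 ∈ A ∩ B
2 is in A ∩ B → True

2 ∈ A ∩ B


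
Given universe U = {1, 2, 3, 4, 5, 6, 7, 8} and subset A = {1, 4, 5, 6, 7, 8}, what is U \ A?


Aᶜ = U \ A = elements in U but not in A
U = {1, 2, 3, 4, 5, 6, 7, 8}
A = {1, 4, 5, 6, 7, 8}
Aᶜ = {2, 3}

Aᶜ = {2, 3}


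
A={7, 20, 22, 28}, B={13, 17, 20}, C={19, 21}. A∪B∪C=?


A ∪ B = {7, 13, 17, 20, 22, 28}
(A ∪ B) ∪ C = {7, 13, 17, 19, 20, 21, 22, 28}

A ∪ B ∪ C = {7, 13, 17, 19, 20, 21, 22, 28}


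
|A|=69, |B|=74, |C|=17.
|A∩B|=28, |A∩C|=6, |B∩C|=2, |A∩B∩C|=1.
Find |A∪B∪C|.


|A∪B∪C| = |A|+|B|+|C| - |A∩B|-|A∩C|-|B∩C| + |A∩B∩C|
= 69+74+17 - 28-6-2 + 1
= 160 - 36 + 1
= 125

|A ∪ B ∪ C| = 125


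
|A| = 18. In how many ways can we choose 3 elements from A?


C(n,k) = n! / (k!(n-k)!)
C(18,3) = 18! / (3!15!)
= 816

C(18,3) = 816


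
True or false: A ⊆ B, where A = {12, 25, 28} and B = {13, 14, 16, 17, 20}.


A ⊆ B means every element of A is in B.
Elements in A not in B: {12, 25, 28}
So A ⊄ B.

No, A ⊄ B


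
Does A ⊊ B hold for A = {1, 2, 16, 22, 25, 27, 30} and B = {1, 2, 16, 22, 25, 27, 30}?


A ⊂ B requires: A ⊆ B AND A ≠ B.
A ⊆ B? Yes
A = B? Yes
A = B, so A is not a PROPER subset.

No, A is not a proper subset of B


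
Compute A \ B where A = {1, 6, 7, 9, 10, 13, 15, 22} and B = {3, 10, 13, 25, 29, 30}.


A \ B = elements in A but not in B
A = {1, 6, 7, 9, 10, 13, 15, 22}
B = {3, 10, 13, 25, 29, 30}
Remove from A any elements in B
A \ B = {1, 6, 7, 9, 15, 22}

A \ B = {1, 6, 7, 9, 15, 22}


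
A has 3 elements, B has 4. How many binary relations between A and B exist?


A relation from A to B is any subset of A × B.
|A × B| = 3 × 4 = 12
# relations = 2^|A × B| = 2^12 = 4096

Number of relations = 4096


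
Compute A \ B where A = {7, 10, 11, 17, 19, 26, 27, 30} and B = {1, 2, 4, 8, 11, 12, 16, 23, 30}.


A \ B = elements in A but not in B
A = {7, 10, 11, 17, 19, 26, 27, 30}
B = {1, 2, 4, 8, 11, 12, 16, 23, 30}
Remove from A any elements in B
A \ B = {7, 10, 17, 19, 26, 27}

A \ B = {7, 10, 17, 19, 26, 27}


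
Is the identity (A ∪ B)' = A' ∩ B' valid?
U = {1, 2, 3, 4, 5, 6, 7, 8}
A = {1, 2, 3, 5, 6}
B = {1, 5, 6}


LHS: A ∪ B = {1, 2, 3, 5, 6}
(A ∪ B)' = U \ (A ∪ B) = {4, 7, 8}
A' = {4, 7, 8}, B' = {2, 3, 4, 7, 8}
Claimed RHS: A' ∩ B' = {4, 7, 8}
Identity is VALID: LHS = RHS = {4, 7, 8} ✓

Identity is valid. (A ∪ B)' = A' ∩ B' = {4, 7, 8}


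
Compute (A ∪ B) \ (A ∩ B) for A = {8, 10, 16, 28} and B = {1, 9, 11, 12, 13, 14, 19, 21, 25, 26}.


A △ B = (A \ B) ∪ (B \ A) = elements in exactly one of A or B
A \ B = {8, 10, 16, 28}
B \ A = {1, 9, 11, 12, 13, 14, 19, 21, 25, 26}
A △ B = {1, 8, 9, 10, 11, 12, 13, 14, 16, 19, 21, 25, 26, 28}

A △ B = {1, 8, 9, 10, 11, 12, 13, 14, 16, 19, 21, 25, 26, 28}


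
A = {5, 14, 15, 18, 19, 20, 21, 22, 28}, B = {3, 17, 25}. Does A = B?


Two sets are equal iff they have exactly the same elements.
A = {5, 14, 15, 18, 19, 20, 21, 22, 28}
B = {3, 17, 25}
Differences: {3, 5, 14, 15, 17, 18, 19, 20, 21, 22, 25, 28}
A ≠ B

No, A ≠ B


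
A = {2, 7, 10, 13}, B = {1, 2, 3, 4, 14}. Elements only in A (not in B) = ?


A = {2, 7, 10, 13}
B = {1, 2, 3, 4, 14}
Region: only in A (not in B)
Elements: {7, 10, 13}

Elements only in A (not in B): {7, 10, 13}


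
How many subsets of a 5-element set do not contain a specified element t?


Subsets of A avoiding t are subsets of A \ {t}, which has 4 elements.
Count = 2^(n-1) = 2^4
= 16

Number of subsets avoiding t = 16


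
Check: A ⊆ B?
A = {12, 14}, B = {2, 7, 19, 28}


A ⊆ B means every element of A is in B.
Elements in A not in B: {12, 14}
So A ⊄ B.

No, A ⊄ B


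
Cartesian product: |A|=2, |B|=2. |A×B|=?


|A × B| = |A| × |B|
= 2 × 2
= 4

|A × B| = 4


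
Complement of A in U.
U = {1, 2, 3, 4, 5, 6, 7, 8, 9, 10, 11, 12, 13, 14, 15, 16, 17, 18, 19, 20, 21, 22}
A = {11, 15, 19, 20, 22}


Aᶜ = U \ A = elements in U but not in A
U = {1, 2, 3, 4, 5, 6, 7, 8, 9, 10, 11, 12, 13, 14, 15, 16, 17, 18, 19, 20, 21, 22}
A = {11, 15, 19, 20, 22}
Aᶜ = {1, 2, 3, 4, 5, 6, 7, 8, 9, 10, 12, 13, 14, 16, 17, 18, 21}

Aᶜ = {1, 2, 3, 4, 5, 6, 7, 8, 9, 10, 12, 13, 14, 16, 17, 18, 21}


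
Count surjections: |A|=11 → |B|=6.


n = |A| = 11, k = |B| = 6. Surjections via inclusion-exclusion:
S(n,k) = Σ(-1)^i × C(k,i) × (k-i)^n, i=0 to k
i=0: (-1)^0×C(6,0)×6^11 = 362797056
i=1: (-1)^1×C(6,1)×5^11 = -292968750
i=2: (-1)^2×C(6,2)×4^11 = 62914560
i=3: (-1)^3×C(6,3)×3^11 = -3542940
i=4: (-1)^4×C(6,4)×2^11 = 30720
i=5: (-1)^5×C(6,5)×1^11 = -6
i=6: (-1)^6×C(6,6)×0^11 = 0
Total = 129230640

Number of surjections = 129230640


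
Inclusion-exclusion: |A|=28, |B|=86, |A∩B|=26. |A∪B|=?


|A ∪ B| = |A| + |B| - |A ∩ B|
= 28 + 86 - 26
= 88

|A ∪ B| = 88


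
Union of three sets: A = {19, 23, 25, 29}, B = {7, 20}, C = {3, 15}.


A ∪ B = {7, 19, 20, 23, 25, 29}
(A ∪ B) ∪ C = {3, 7, 15, 19, 20, 23, 25, 29}

A ∪ B ∪ C = {3, 7, 15, 19, 20, 23, 25, 29}


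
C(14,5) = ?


C(n,k) = n! / (k!(n-k)!)
C(14,5) = 14! / (5!9!)
= 2002

C(14,5) = 2002


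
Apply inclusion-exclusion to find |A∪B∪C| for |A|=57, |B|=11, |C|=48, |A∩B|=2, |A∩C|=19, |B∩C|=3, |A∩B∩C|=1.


|A∪B∪C| = |A|+|B|+|C| - |A∩B|-|A∩C|-|B∩C| + |A∩B∩C|
= 57+11+48 - 2-19-3 + 1
= 116 - 24 + 1
= 93

|A ∪ B ∪ C| = 93


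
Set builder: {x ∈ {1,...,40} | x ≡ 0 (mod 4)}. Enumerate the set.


Checking each candidate:
Condition: x in {1,...,40} with x ≡ 0 (mod 4)
Result = {4, 8, 12, 16, 20, 24, 28, 32, 36, 40}

{4, 8, 12, 16, 20, 24, 28, 32, 36, 40}


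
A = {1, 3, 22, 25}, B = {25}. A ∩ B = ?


A ∩ B = elements in both A and B
A = {1, 3, 22, 25}
B = {25}
A ∩ B = {25}

A ∩ B = {25}


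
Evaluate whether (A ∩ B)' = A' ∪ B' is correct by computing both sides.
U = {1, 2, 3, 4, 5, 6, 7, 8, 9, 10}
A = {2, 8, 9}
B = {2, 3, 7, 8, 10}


LHS: A ∩ B = {2, 8}
(A ∩ B)' = U \ (A ∩ B) = {1, 3, 4, 5, 6, 7, 9, 10}
A' = {1, 3, 4, 5, 6, 7, 10}, B' = {1, 4, 5, 6, 9}
Claimed RHS: A' ∪ B' = {1, 3, 4, 5, 6, 7, 9, 10}
Identity is VALID: LHS = RHS = {1, 3, 4, 5, 6, 7, 9, 10} ✓

Identity is valid. (A ∩ B)' = A' ∪ B' = {1, 3, 4, 5, 6, 7, 9, 10}


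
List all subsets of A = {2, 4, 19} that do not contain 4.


A subset of A that omits 4 is a subset of A \ {4}, so there are 2^(n-1) = 2^2 = 4 of them.
Subsets excluding 4: ∅, {2}, {19}, {2, 19}

Subsets excluding 4 (4 total): ∅, {2}, {19}, {2, 19}


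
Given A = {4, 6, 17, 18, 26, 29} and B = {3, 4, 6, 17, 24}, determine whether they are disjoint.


Disjoint means A ∩ B = ∅.
A ∩ B = {4, 6, 17}
A ∩ B ≠ ∅, so A and B are NOT disjoint.

No, A and B are not disjoint (A ∩ B = {4, 6, 17})


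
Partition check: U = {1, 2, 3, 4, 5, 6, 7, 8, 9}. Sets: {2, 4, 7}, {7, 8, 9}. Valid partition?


A partition requires: (1) non-empty parts, (2) pairwise disjoint, (3) union = U
Parts: {2, 4, 7}, {7, 8, 9}
Union of parts: {2, 4, 7, 8, 9}
U = {1, 2, 3, 4, 5, 6, 7, 8, 9}
All non-empty? True
Pairwise disjoint? False
Covers U? False

No, not a valid partition


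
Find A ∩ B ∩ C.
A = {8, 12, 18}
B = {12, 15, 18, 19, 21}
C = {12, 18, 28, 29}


A ∩ B = {12, 18}
(A ∩ B) ∩ C = {12, 18}

A ∩ B ∩ C = {12, 18}


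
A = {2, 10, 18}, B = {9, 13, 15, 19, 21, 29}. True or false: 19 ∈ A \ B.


A = {2, 10, 18}, B = {9, 13, 15, 19, 21, 29}
A \ B = elements in A but not in B
A \ B = {2, 10, 18}
Checking if 19 ∈ A \ B
19 is not in A \ B → False

19 ∉ A \ B


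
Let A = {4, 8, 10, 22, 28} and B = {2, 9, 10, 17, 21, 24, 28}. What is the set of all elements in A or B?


A ∪ B = all elements in A or B (or both)
A = {4, 8, 10, 22, 28}
B = {2, 9, 10, 17, 21, 24, 28}
A ∪ B = {2, 4, 8, 9, 10, 17, 21, 22, 24, 28}

A ∪ B = {2, 4, 8, 9, 10, 17, 21, 22, 24, 28}


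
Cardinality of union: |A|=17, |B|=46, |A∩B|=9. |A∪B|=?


|A ∪ B| = |A| + |B| - |A ∩ B|
= 17 + 46 - 9
= 54

|A ∪ B| = 54


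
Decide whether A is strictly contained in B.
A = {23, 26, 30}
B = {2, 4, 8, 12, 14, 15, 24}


A ⊂ B requires: A ⊆ B AND A ≠ B.
A ⊆ B? No
A ⊄ B, so A is not a proper subset.

No, A is not a proper subset of B


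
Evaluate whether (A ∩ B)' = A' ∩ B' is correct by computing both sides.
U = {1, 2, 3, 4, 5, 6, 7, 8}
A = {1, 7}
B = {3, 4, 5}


LHS: A ∩ B = ∅
(A ∩ B)' = U \ (A ∩ B) = {1, 2, 3, 4, 5, 6, 7, 8}
A' = {2, 3, 4, 5, 6, 8}, B' = {1, 2, 6, 7, 8}
Claimed RHS: A' ∩ B' = {2, 6, 8}
Identity is INVALID: LHS = {1, 2, 3, 4, 5, 6, 7, 8} but the RHS claimed here equals {2, 6, 8}. The correct form is (A ∩ B)' = A' ∪ B'.

Identity is invalid: (A ∩ B)' = {1, 2, 3, 4, 5, 6, 7, 8} but A' ∩ B' = {2, 6, 8}. The correct De Morgan law is (A ∩ B)' = A' ∪ B'.


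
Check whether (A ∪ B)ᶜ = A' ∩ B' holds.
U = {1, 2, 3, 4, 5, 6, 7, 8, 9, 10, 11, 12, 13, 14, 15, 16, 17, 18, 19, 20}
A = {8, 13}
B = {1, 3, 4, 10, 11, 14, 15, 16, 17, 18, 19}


LHS: A ∪ B = {1, 3, 4, 8, 10, 11, 13, 14, 15, 16, 17, 18, 19}
(A ∪ B)' = U \ (A ∪ B) = {2, 5, 6, 7, 9, 12, 20}
A' = {1, 2, 3, 4, 5, 6, 7, 9, 10, 11, 12, 14, 15, 16, 17, 18, 19, 20}, B' = {2, 5, 6, 7, 8, 9, 12, 13, 20}
Claimed RHS: A' ∩ B' = {2, 5, 6, 7, 9, 12, 20}
Identity is VALID: LHS = RHS = {2, 5, 6, 7, 9, 12, 20} ✓

Identity is valid. (A ∪ B)' = A' ∩ B' = {2, 5, 6, 7, 9, 12, 20}


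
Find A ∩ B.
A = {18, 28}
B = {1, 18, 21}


A ∩ B = elements in both A and B
A = {18, 28}
B = {1, 18, 21}
A ∩ B = {18}

A ∩ B = {18}


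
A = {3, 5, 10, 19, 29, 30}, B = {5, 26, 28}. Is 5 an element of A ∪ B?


A = {3, 5, 10, 19, 29, 30}, B = {5, 26, 28}
A ∪ B = all elements in A or B
A ∪ B = {3, 5, 10, 19, 26, 28, 29, 30}
Checking if 5 ∈ A ∪ B
5 is in A ∪ B → True

5 ∈ A ∪ B


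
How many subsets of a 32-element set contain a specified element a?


Subsets of A containing a correspond to subsets of A \ {a}, which has 31 elements.
Count = 2^(n-1) = 2^31
= 2147483648

Number of subsets containing a = 2147483648


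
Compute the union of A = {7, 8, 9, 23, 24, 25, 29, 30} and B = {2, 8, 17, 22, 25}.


A ∪ B = all elements in A or B (or both)
A = {7, 8, 9, 23, 24, 25, 29, 30}
B = {2, 8, 17, 22, 25}
A ∪ B = {2, 7, 8, 9, 17, 22, 23, 24, 25, 29, 30}

A ∪ B = {2, 7, 8, 9, 17, 22, 23, 24, 25, 29, 30}


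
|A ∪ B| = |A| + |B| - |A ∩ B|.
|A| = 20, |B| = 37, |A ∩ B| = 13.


|A ∪ B| = |A| + |B| - |A ∩ B|
= 20 + 37 - 13
= 44

|A ∪ B| = 44


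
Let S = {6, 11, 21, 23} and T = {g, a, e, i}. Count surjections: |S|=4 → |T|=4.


n = |S| = 4, k = |T| = 4. Surjections via inclusion-exclusion:
S(n,k) = Σ(-1)^i × C(k,i) × (k-i)^n, i=0 to k
i=0: (-1)^0×C(4,0)×4^4 = 256
i=1: (-1)^1×C(4,1)×3^4 = -324
i=2: (-1)^2×C(4,2)×2^4 = 96
i=3: (-1)^3×C(4,3)×1^4 = -4
i=4: (-1)^4×C(4,4)×0^4 = 0
Total = 24

Number of surjections = 24


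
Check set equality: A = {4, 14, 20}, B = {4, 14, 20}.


Two sets are equal iff they have exactly the same elements.
A = {4, 14, 20}
B = {4, 14, 20}
Same elements → A = B

Yes, A = B


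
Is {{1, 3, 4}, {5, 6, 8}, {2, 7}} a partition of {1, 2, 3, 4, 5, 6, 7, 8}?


A partition requires: (1) non-empty parts, (2) pairwise disjoint, (3) union = U
Parts: {1, 3, 4}, {5, 6, 8}, {2, 7}
Union of parts: {1, 2, 3, 4, 5, 6, 7, 8}
U = {1, 2, 3, 4, 5, 6, 7, 8}
All non-empty? True
Pairwise disjoint? True
Covers U? True

Yes, valid partition


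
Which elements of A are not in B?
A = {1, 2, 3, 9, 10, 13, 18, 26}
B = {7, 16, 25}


A \ B = elements in A but not in B
A = {1, 2, 3, 9, 10, 13, 18, 26}
B = {7, 16, 25}
Remove from A any elements in B
A \ B = {1, 2, 3, 9, 10, 13, 18, 26}

A \ B = {1, 2, 3, 9, 10, 13, 18, 26}


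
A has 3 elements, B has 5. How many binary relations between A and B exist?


A relation from A to B is any subset of A × B.
|A × B| = 3 × 5 = 15
# relations = 2^|A × B| = 2^15 = 32768

Number of relations = 32768


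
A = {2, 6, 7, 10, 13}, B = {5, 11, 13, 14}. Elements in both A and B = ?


A = {2, 6, 7, 10, 13}
B = {5, 11, 13, 14}
Region: in both A and B
Elements: {13}

Elements in both A and B: {13}


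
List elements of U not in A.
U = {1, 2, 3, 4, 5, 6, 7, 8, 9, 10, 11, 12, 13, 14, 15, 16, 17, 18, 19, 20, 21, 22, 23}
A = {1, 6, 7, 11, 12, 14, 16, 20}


Aᶜ = U \ A = elements in U but not in A
U = {1, 2, 3, 4, 5, 6, 7, 8, 9, 10, 11, 12, 13, 14, 15, 16, 17, 18, 19, 20, 21, 22, 23}
A = {1, 6, 7, 11, 12, 14, 16, 20}
Aᶜ = {2, 3, 4, 5, 8, 9, 10, 13, 15, 17, 18, 19, 21, 22, 23}

Aᶜ = {2, 3, 4, 5, 8, 9, 10, 13, 15, 17, 18, 19, 21, 22, 23}


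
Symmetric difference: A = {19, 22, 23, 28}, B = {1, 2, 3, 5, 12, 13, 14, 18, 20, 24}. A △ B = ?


A △ B = (A \ B) ∪ (B \ A) = elements in exactly one of A or B
A \ B = {19, 22, 23, 28}
B \ A = {1, 2, 3, 5, 12, 13, 14, 18, 20, 24}
A △ B = {1, 2, 3, 5, 12, 13, 14, 18, 19, 20, 22, 23, 24, 28}

A △ B = {1, 2, 3, 5, 12, 13, 14, 18, 19, 20, 22, 23, 24, 28}


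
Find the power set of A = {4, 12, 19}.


|A| = 3, so |P(A)| = 2^3 = 8
Enumerate subsets by cardinality (0 to 3):
∅, {4}, {12}, {19}, {4, 12}, {4, 19}, {12, 19}, {4, 12, 19}

P(A) has 8 subsets: ∅, {4}, {12}, {19}, {4, 12}, {4, 19}, {12, 19}, {4, 12, 19}


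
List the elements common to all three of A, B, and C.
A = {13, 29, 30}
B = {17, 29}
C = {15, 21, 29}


A ∩ B = {29}
(A ∩ B) ∩ C = {29}

A ∩ B ∩ C = {29}


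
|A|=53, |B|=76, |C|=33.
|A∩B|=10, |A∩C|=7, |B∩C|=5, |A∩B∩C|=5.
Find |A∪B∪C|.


|A∪B∪C| = |A|+|B|+|C| - |A∩B|-|A∩C|-|B∩C| + |A∩B∩C|
= 53+76+33 - 10-7-5 + 5
= 162 - 22 + 5
= 145

|A ∪ B ∪ C| = 145


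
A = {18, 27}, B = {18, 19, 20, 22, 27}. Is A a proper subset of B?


A ⊂ B requires: A ⊆ B AND A ≠ B.
A ⊆ B? Yes
A = B? No
A ⊂ B: Yes (A is a proper subset of B)

Yes, A ⊂ B


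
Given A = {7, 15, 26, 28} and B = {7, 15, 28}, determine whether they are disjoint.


Disjoint means A ∩ B = ∅.
A ∩ B = {7, 15, 28}
A ∩ B ≠ ∅, so A and B are NOT disjoint.

No, A and B are not disjoint (A ∩ B = {7, 15, 28})


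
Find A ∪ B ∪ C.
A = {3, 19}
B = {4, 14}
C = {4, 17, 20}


A ∪ B = {3, 4, 14, 19}
(A ∪ B) ∪ C = {3, 4, 14, 17, 19, 20}

A ∪ B ∪ C = {3, 4, 14, 17, 19, 20}


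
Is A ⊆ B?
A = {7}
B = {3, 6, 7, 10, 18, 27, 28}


A ⊆ B means every element of A is in B.
All elements of A are in B.
So A ⊆ B.

Yes, A ⊆ B


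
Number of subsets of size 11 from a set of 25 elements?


C(n,k) = n! / (k!(n-k)!)
C(25,11) = 25! / (11!14!)
= 4457400

C(25,11) = 4457400


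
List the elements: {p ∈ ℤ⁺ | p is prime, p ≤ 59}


Checking each candidate:
Condition: primes ≤ 59
Result = {2, 3, 5, 7, 11, 13, 17, 19, 23, 29, 31, 37, 41, 43, 47, 53, 59}

{2, 3, 5, 7, 11, 13, 17, 19, 23, 29, 31, 37, 41, 43, 47, 53, 59}


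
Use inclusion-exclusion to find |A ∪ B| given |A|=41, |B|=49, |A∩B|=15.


|A ∪ B| = |A| + |B| - |A ∩ B|
= 41 + 49 - 15
= 75

|A ∪ B| = 75


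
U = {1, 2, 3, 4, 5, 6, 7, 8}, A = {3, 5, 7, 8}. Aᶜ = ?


Aᶜ = U \ A = elements in U but not in A
U = {1, 2, 3, 4, 5, 6, 7, 8}
A = {3, 5, 7, 8}
Aᶜ = {1, 2, 4, 6}

Aᶜ = {1, 2, 4, 6}


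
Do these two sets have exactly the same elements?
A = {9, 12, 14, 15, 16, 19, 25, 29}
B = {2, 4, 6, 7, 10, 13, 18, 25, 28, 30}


Two sets are equal iff they have exactly the same elements.
A = {9, 12, 14, 15, 16, 19, 25, 29}
B = {2, 4, 6, 7, 10, 13, 18, 25, 28, 30}
Differences: {2, 4, 6, 7, 9, 10, 12, 13, 14, 15, 16, 18, 19, 28, 29, 30}
A ≠ B

No, A ≠ B


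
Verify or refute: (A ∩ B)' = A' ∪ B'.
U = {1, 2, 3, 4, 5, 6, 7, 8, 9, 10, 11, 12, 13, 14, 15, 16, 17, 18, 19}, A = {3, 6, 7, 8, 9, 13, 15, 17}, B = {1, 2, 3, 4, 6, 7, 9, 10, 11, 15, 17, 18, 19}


LHS: A ∩ B = {3, 6, 7, 9, 15, 17}
(A ∩ B)' = U \ (A ∩ B) = {1, 2, 4, 5, 8, 10, 11, 12, 13, 14, 16, 18, 19}
A' = {1, 2, 4, 5, 10, 11, 12, 14, 16, 18, 19}, B' = {5, 8, 12, 13, 14, 16}
Claimed RHS: A' ∪ B' = {1, 2, 4, 5, 8, 10, 11, 12, 13, 14, 16, 18, 19}
Identity is VALID: LHS = RHS = {1, 2, 4, 5, 8, 10, 11, 12, 13, 14, 16, 18, 19} ✓

Identity is valid. (A ∩ B)' = A' ∪ B' = {1, 2, 4, 5, 8, 10, 11, 12, 13, 14, 16, 18, 19}


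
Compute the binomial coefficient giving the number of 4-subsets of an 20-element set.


C(n,k) = n! / (k!(n-k)!)
C(20,4) = 20! / (4!16!)
= 4845

C(20,4) = 4845


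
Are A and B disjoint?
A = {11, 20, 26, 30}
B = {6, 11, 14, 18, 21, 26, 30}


Disjoint means A ∩ B = ∅.
A ∩ B = {11, 26, 30}
A ∩ B ≠ ∅, so A and B are NOT disjoint.

No, A and B are not disjoint (A ∩ B = {11, 26, 30})


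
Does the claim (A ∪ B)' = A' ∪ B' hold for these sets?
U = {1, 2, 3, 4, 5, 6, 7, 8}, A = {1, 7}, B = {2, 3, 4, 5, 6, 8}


LHS: A ∪ B = {1, 2, 3, 4, 5, 6, 7, 8}
(A ∪ B)' = U \ (A ∪ B) = ∅
A' = {2, 3, 4, 5, 6, 8}, B' = {1, 7}
Claimed RHS: A' ∪ B' = {1, 2, 3, 4, 5, 6, 7, 8}
Identity is INVALID: LHS = ∅ but the RHS claimed here equals {1, 2, 3, 4, 5, 6, 7, 8}. The correct form is (A ∪ B)' = A' ∩ B'.

Identity is invalid: (A ∪ B)' = ∅ but A' ∪ B' = {1, 2, 3, 4, 5, 6, 7, 8}. The correct De Morgan law is (A ∪ B)' = A' ∩ B'.


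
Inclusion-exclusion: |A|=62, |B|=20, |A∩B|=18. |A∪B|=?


|A ∪ B| = |A| + |B| - |A ∩ B|
= 62 + 20 - 18
= 64

|A ∪ B| = 64
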